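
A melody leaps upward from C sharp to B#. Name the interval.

major seventh

Counting letters C–D–E–F–G–A–B gives a seventh.
C#→B# = 11 semitones, exactly the major seventh.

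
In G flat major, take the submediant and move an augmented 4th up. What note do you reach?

A

The submediant of Gb major is Eb.
An augmented fourth (6 semitones) above Eb lands on the letter A, giving A.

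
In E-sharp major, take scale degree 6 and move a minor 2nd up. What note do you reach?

D#

Scale degree 6 of E# major is C##.
A minor second (1 semitone) above C## lands on the letter D, giving D#.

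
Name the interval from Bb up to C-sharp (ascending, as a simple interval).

augmented second

Counting letters B–C gives a second.
Bb→C# = 3 semitones, 1 wider than the major second (2), so augmented.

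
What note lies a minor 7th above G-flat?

Fb

A seventh above G lands on the letter F.
A minor seventh spans 10 semitones, so Gb moves to pitch class 4. On the letter F that is Fb.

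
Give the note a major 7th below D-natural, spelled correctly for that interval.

Eb

D down a major seventh is Eb, so the target letter is E.
From D, a major seventh is 11 semitones down: Eb.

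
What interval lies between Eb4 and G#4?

augmented third

Counting letters E–F–G gives a third.
Eb→G# = 5 semitones, 1 wider than the major third (4), so augmented.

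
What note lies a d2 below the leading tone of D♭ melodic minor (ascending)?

B#

The leading tone of Db melodic minor (ascending) is C.
A diminished second (0 semitones) below C lands on the letter B, giving B#.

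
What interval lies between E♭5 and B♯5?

doubly augmented fifth

Counting letters E–F–G–A–B gives a fifth.
Eb→B# = 9 semitones, 2 wider than the perfect fifth (7), so doubly augmented.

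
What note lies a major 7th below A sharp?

A down a major seventh is Bb, so the target letter is B.
From A#, a major seventh is 11 semitones down: B.

B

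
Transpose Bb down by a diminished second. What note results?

A#

B down a major second is A, so the target letter is A.
From Bb, a diminished second is 0 semitones down: A#.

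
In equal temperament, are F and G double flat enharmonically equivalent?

Yes

F is pitch class 5; Gbb is pitch class 5.
All spellings map to pitch class 5, so they are enharmonically equivalent.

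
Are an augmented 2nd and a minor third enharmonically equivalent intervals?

An augmented second spans 3 semitones; a minor third spans 3.
They are enharmonically equivalent.

Yes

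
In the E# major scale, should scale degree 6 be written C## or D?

C##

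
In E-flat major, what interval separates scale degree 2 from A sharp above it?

augmented third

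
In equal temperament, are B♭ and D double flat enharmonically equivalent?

No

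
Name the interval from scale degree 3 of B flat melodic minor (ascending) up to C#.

Scale degree 3 of Bb melodic minor (ascending) is Db.
Db up to C#: letters D→C make it a seventh; 12 semitones makes it augmented.

augmented seventh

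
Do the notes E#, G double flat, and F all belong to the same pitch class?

Yes

E# is pitch class 5; Gbb is pitch class 5; F is pitch class 5.
All spellings map to pitch class 5, so they are enharmonically equivalent.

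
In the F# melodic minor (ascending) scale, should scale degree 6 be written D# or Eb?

Each scale degree takes a distinct letter name. Degree 6 of a scale on F must use the letter D.
D# and Eb are enharmonically the same pitch, but only D# uses the letter D, so it is the correct spelling here.

D#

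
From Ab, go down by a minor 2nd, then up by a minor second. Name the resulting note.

Ab

A minor second down from Ab is G (letter G, 1 semitone down).
A minor second up from G is Ab (letter A, 1 semitone up).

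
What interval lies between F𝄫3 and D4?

Counting letters F–G–A–B–C–D gives a sixth.
Fbb→D = 11 semitones, 2 wider than the major sixth (9), so doubly augmented.

doubly augmented sixth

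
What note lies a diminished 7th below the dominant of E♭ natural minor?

C#

The dominant of Eb natural minor is Bb.
A diminished seventh (9 semitones) below Bb lands on the letter C, giving C#.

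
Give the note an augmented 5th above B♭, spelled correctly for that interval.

F#

B up a perfect fifth is F#, so the target letter is F.
From Bb, an augmented fifth is 8 semitones up: F#.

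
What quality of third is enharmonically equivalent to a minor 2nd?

A minor second spans 1 semitone.
A third spanning 1 semitone is doubly diminished (the major third is 4).

doubly diminished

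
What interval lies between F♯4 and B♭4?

The letter names run F→B, a span of 3 letter steps, so the interval is some kind of fourth.
F# to Bb is 4 semitones. A perfect fourth is 5, so 4 makes it diminished.

diminished fourth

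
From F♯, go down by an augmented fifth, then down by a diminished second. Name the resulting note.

A#

An augmented fifth down from F# is Bb (letter B, 8 semitones down).
A diminished second down from Bb is A# (letter A, 0 semitones down).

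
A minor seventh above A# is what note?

G#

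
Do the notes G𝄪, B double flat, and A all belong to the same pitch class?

Yes

G## = pitch class 9 and Bbb = pitch class 9 and A = pitch class 9 — the same pitch class, so they are enharmonic equivalents.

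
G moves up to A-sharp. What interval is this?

Counting letters G–A gives a second.
G→A# = 3 semitones, 1 wider than the major second (2), so augmented.

augmented second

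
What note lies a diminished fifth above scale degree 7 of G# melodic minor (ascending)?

C#

Scale degree 7 of G# melodic minor (ascending) is F##.
A diminished fifth (6 semitones) above F## lands on the letter C, giving C#.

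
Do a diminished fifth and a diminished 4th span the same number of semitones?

A diminished fifth spans 6 semitones; a diminished fourth spans 4.
The spans differ, so they are not enharmonic equivalents.

No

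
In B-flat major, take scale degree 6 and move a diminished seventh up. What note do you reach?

Scale degree 6 of Bb major is G.
A diminished seventh (9 semitones) above G lands on the letter F, giving Fb.

Fb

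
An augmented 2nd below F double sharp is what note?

E

F down a major second is Eb, so the target letter is E.
From F##, an augmented second is 3 semitones down: E.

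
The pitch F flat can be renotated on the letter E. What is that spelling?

E

Fb is pitch class 4. The letter E alone is pitch class 4.
Pitch class 4 on E needs no accidental: E.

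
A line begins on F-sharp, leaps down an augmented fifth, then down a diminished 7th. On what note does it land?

C#

An augmented fifth down from F# is Bb (letter B, 8 semitones down).
A diminished seventh down from Bb is C# (letter C, 9 semitones down).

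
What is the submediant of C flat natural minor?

Abb

Degree 6 takes the letter 5 steps above C, which is A.
In natural minor, degree 6 sits 8 semitones above the tonic. Cb + 8 semitones is pitch class 7, spelled on A as Abb.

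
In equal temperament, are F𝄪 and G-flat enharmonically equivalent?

F## is pitch class 7; Gb is pitch class 6.
The pitch classes differ (7 vs. 6), so they are not enharmonic equivalents.

No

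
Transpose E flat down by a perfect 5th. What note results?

Ab

E down a perfect fifth is A, so the target letter is A.
From Eb, a perfect fifth is 7 semitones down: Ab.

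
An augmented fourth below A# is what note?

A fourth below A lands on the letter E.
An augmented fourth spans 6 semitones, so A# moves to pitch class 4. On the letter E that is E.

E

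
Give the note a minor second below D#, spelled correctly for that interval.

D down a major second is C, so the target letter is C.
From D#, a minor second is 1 semitone down: C##.

C##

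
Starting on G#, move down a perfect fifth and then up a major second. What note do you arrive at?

D#

A perfect fifth down from G# is C# (letter C, 7 semitones down).
A major second up from C# is D# (letter D, 2 semitones up).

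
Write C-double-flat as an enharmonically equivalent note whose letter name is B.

Bb

Cbb is pitch class 10. The letter B alone is pitch class 11.
To reach pitch class 10 from B requires an offset of -1 semitone, i.e. flat: Bb.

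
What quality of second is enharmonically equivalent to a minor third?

A minor third spans 3 semitones.
A second spanning 3 semitones is augmented (the major second is 2).

augmented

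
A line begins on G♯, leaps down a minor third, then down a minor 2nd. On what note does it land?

A minor third down from G# is E# (letter E, 3 semitones down).
A minor second down from E# is D## (letter D, 1 semitone down).

D##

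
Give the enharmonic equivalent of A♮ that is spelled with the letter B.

Plain B sits 2 semitones above A, so on the letter B the same pitch needs a double flat: Bbb.

Bbb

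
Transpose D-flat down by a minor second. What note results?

A second below D lands on the letter C.
A minor second spans 1 semitone, so Db moves to pitch class 0. On the letter C that is C.

C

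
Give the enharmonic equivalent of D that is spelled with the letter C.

D is pitch class 2. The letter C alone is pitch class 0.
To reach pitch class 2 from C requires an offset of +2 semitones, i.e. double sharp: C##.

C##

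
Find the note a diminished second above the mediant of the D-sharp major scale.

G

The mediant of D# major is F##.
A diminished second (0 semitones) above F## lands on the letter G, giving G.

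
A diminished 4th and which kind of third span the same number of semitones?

major

A diminished fourth spans 4 semitones.
A third spanning 4 semitones is major (the major third is 4).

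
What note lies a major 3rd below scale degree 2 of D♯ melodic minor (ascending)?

C#

Scale degree 2 of D# melodic minor (ascending) is E#.
A major third (4 semitones) below E# lands on the letter C, giving C#.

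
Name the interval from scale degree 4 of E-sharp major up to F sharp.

Scale degree 4 of E# major is A#.
A# up to F#: letters A→F make it a sixth; 8 semitones makes it minor.

minor sixth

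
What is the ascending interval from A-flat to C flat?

minor third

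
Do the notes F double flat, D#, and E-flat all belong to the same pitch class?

Yes

Fbb = pitch class 3 and D# = pitch class 3 and Eb = pitch class 3 — the same pitch class, so they are enharmonic equivalents.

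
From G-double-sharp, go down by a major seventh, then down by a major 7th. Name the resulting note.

A major seventh down from G## is A# (letter A, 11 semitones down).
A major seventh down from A# is B (letter B, 11 semitones down).

B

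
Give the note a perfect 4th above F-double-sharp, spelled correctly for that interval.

B#

F up a perfect fourth is Bb, so the target letter is B.
From F##, a perfect fourth is 5 semitones up: B#.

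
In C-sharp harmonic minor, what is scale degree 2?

Degree 2 takes the letter 1 step above C, which is D.
In harmonic minor, degree 2 sits 2 semitones above the tonic. C# + 2 semitones is pitch class 3, spelled on D as D#.

D#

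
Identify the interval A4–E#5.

augmented fifth

The letter names run A→E, a span of 4 letter steps, so the interval is some kind of fifth.
A to E# is 8 semitones. A perfect fifth is 7, so 8 makes it augmented.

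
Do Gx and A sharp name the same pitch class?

Two spellings are enharmonically equivalent only if they share a pitch class.
Here G## → 9, A# → 10; 9 ≠ 10, so they are not.

No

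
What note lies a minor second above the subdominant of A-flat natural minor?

The subdominant of Ab natural minor is Db.
A minor second (1 semitone) above Db lands on the letter E, giving Ebb.

Ebb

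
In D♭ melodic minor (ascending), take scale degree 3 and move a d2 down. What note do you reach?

Scale degree 3 of Db melodic minor (ascending) is Fb.
A diminished second (0 semitones) below Fb lands on the letter E, giving E.

E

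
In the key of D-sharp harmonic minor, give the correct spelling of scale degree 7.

Degree 7 takes the letter 6 steps above D, which is C.
In harmonic minor, degree 7 sits 11 semitones above the tonic. D# + 11 semitones is pitch class 2, spelled on C as C##.

C##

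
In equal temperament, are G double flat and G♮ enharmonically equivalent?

No

Gbb is pitch class 5; G is pitch class 7.
The pitch classes differ (5 vs. 7), so they are not enharmonic equivalents.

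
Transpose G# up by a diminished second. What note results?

A second above G lands on the letter A.
A diminished second spans 0 semitones, so G# moves to pitch class 8. On the letter A that is Ab.

Ab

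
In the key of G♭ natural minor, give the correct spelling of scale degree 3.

Bbb

The Gb natural minor scale runs Gb Ab Bbb Cb Db Ebb Fb.
Degree 3 is Bbb.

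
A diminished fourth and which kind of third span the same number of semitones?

major

A diminished fourth spans 4 semitones.
A third spanning 4 semitones is major (the major third is 4).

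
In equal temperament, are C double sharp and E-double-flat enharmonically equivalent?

Yes

C## = pitch class 2 and Ebb = pitch class 2 — the same pitch class, so they are enharmonic equivalents.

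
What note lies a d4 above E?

Ab

A fourth above E lands on the letter A.
A diminished fourth spans 4 semitones, so E moves to pitch class 8. On the letter A that is Ab.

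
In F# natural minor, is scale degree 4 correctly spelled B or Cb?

B

Each scale degree takes a distinct letter name. Degree 4 of a scale on F must use the letter B.
B and Cb are enharmonically the same pitch, but only B uses the letter B, so it is the correct spelling here.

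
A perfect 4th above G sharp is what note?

C#

A fourth above G lands on the letter C.
A perfect fourth spans 5 semitones, so G# moves to pitch class 1. On the letter C that is C#.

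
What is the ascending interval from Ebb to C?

Counting letters E–F–G–A–B–C gives a sixth.
Ebb→C = 10 semitones, 1 wider than the major sixth (9), so augmented.

augmented sixth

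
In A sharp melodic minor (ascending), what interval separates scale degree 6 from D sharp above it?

Scale degree 6 of A# melodic minor (ascending) is F##.
F## up to D#: letters F→D make it a sixth; 8 semitones makes it minor.

minor sixth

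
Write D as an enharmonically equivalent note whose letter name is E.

D is pitch class 2. The letter E alone is pitch class 4.
To reach pitch class 2 from E requires an offset of -2 semitones, i.e. double flat: Ebb.

Ebb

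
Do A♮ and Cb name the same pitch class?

Two spellings are enharmonically equivalent only if they share a pitch class.
Here A → 9, Cb → 11; 9 ≠ 11, so they are not.

No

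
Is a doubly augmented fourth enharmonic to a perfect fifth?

A doubly augmented fourth spans 7 semitones; a perfect fifth spans 7.
They are enharmonically equivalent.

Yes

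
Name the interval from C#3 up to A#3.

major sixth

The letter names run C→A, a span of 5 letter steps, so the interval is some kind of sixth.
C# to A# is 9 semitones. A major sixth is 9, so 9 makes it major.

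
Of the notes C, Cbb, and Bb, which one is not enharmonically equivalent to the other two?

C

In 12-tone equal temperament, enharmonic equivalents share a pitch class. C is pitch class 0; Cbb is pitch class 10; Bb is pitch class 10.
Cbb and Bb share pitch class 10, while C is pitch class 0.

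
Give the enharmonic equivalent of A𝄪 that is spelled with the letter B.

A## is pitch class 11. The letter B alone is pitch class 11.
Pitch class 11 on B needs no accidental: B.

B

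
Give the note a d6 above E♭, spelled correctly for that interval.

Cbb

E up a major sixth is C#, so the target letter is C.
From Eb, a diminished sixth is 7 semitones up: Cbb.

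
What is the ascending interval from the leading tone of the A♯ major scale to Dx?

perfect fifth

The leading tone of A# major is G##.
G## up to D##: letters G→D make it a fifth; 7 semitones makes it perfect.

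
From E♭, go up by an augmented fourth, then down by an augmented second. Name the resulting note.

Gb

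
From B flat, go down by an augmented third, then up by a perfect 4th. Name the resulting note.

Cbb

An augmented third down from Bb is Gbb (letter G, 5 semitones down).
A perfect fourth up from Gbb is Cbb (letter C, 5 semitones up).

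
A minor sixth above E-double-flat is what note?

E up a major sixth is C#, so the target letter is C.
From Ebb, a minor sixth is 8 semitones up: Cbb.

Cbb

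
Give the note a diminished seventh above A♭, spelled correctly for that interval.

Gbb

A up a major seventh is G#, so the target letter is G.
From Ab, a diminished seventh is 9 semitones up: Gbb.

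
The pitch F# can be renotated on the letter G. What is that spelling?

Gb

F# is pitch class 6. The letter G alone is pitch class 7.
To reach pitch class 6 from G requires an offset of -1 semitone, i.e. flat: Gb.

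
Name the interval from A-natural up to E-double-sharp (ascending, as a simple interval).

doubly augmented fifth

Counting letters A–B–C–D–E gives a fifth.
A→E## = 9 semitones, 2 wider than the perfect fifth (7), so doubly augmented.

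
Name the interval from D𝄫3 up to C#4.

Counting letters D–E–F–G–A–B–C gives a seventh.
Dbb→C# = 13 semitones, 2 wider than the major seventh (11), so doubly augmented.

doubly augmented seventh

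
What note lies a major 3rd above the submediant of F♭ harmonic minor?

Fb

The submediant of Fb harmonic minor is Dbb.
A major third (4 semitones) above Dbb lands on the letter F, giving Fb.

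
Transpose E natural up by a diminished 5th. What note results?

A fifth above E lands on the letter B.
A diminished fifth spans 6 semitones, so E moves to pitch class 10. On the letter B that is Bb.

Bb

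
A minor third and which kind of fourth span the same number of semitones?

A minor third spans 3 semitones.
A fourth spanning 3 semitones is doubly diminished (the perfect fourth is 5).

doubly diminished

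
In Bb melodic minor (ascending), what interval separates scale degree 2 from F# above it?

augmented fourth

Scale degree 2 of Bb melodic minor (ascending) is C.
C up to F#: letters C→F make it a fourth; 6 semitones makes it augmented.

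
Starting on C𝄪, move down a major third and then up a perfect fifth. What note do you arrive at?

E#

A major third down from C## is A# (letter A, 4 semitones down).
A perfect fifth up from A# is E# (letter E, 7 semitones up).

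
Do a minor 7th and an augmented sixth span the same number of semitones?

Yes

A minor seventh spans 10 semitones; an augmented sixth spans 10.
They are enharmonically equivalent.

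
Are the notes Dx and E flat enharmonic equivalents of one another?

No

Two spellings are enharmonically equivalent only if they share a pitch class.
Here D## → 4, Eb → 3; 3 ≠ 4, so they are not.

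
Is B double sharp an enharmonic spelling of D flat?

B## is pitch class 1; Db is pitch class 1.
All spellings map to pitch class 1, so they are enharmonically equivalent.

Yes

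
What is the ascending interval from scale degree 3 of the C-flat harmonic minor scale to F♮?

augmented second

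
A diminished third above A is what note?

Cb

A up a major third is C#, so the target letter is C.
From A, a diminished third is 2 semitones up: Cb.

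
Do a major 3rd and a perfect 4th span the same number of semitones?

No

A major third spans 4 semitones; a perfect fourth spans 5.
The spans differ, so they are not enharmonic equivalents.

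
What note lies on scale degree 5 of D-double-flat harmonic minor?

Degree 5 takes the letter 4 steps above D, which is A.
In harmonic minor, degree 5 sits 7 semitones above the tonic. Dbb + 7 semitones is pitch class 7, spelled on A as Abb.

Abb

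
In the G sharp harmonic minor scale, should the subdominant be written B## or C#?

C#

Each scale degree takes a distinct letter name. Degree 4 of a scale on G must use the letter C.
C# and B## are enharmonically the same pitch, but only C# uses the letter C, so it is the correct spelling here.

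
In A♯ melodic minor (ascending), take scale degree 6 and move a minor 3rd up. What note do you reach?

A#

Scale degree 6 of A# melodic minor (ascending) is F##.
A minor third (3 semitones) above F## lands on the letter A, giving A#.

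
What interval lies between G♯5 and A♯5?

major second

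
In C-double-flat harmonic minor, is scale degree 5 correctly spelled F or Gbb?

Gbb

Each scale degree takes a distinct letter name. Degree 5 of a scale on C must use the letter G.
Gbb and F are enharmonically the same pitch, but only Gbb uses the letter G, so it is the correct spelling here.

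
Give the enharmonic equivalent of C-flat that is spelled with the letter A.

Plain A sits 2 semitones below Cb, so on the letter A the same pitch needs a double sharp: A##.

A##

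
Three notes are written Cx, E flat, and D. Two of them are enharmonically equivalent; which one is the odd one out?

In 12-tone equal temperament, enharmonic equivalents share a pitch class. C## is pitch class 2; Eb is pitch class 3; D is pitch class 2.
C## and D share pitch class 2, while Eb is pitch class 3.

Eb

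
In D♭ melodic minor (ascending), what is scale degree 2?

Eb

The Db melodic minor (ascending) scale runs Db Eb Fb Gb Ab Bb C.
Degree 2 is Eb.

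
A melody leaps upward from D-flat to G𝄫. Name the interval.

diminished fourth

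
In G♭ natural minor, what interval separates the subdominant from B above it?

The subdominant of Gb natural minor is Cb.
Cb up to B: letters C→B make it a seventh; 12 semitones makes it augmented.

augmented seventh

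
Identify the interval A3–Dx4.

doubly augmented fourth

Counting letters A–B–C–D gives a fourth.
A→D## = 7 semitones, 2 wider than the perfect fourth (5), so doubly augmented.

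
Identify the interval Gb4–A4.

augmented second

Counting letters G–A gives a second.
Gb→A = 3 semitones, 1 wider than the major second (2), so augmented.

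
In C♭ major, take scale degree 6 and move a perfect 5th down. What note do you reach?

Db

Scale degree 6 of Cb major is Ab.
A perfect fifth (7 semitones) below Ab lands on the letter D, giving Db.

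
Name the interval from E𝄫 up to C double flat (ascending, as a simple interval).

minor sixth

Counting letters E–F–G–A–B–C gives a sixth.
Ebb→Cbb = 8 semitones, 1 narrower than the major sixth (9), so minor.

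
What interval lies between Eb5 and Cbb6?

diminished sixth

The letter names run E→C, a span of 5 letter steps, so the interval is some kind of sixth.
Eb to Cbb is 7 semitones. A major sixth is 9, so 7 makes it diminished.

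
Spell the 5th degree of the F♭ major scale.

Cb

Degree 5 takes the letter 4 steps above F, which is C.
In major, degree 5 sits 7 semitones above the tonic. Fb + 7 semitones is pitch class 11, spelled on C as Cb.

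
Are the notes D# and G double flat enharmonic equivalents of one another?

No

D# is pitch class 3; Gbb is pitch class 5.
The pitch classes differ (3 vs. 5), so they are not enharmonic equivalents.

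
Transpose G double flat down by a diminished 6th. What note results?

G down a major sixth is Bb, so the target letter is B.
From Gbb, a diminished sixth is 7 semitones down: Bb.

Bb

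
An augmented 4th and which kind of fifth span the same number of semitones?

diminished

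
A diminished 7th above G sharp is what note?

F

G up a major seventh is F#, so the target letter is F.
From G#, a diminished seventh is 9 semitones up: F.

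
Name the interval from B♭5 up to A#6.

Counting letters B–C–D–E–F–G–A gives a seventh.
Bb→A# = 12 semitones, 1 wider than the major seventh (11), so augmented.

augmented seventh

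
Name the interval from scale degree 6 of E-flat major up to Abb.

Scale degree 6 of Eb major is C.
C up to Abb: letters C→A make it a sixth; 7 semitones makes it diminished.

diminished sixth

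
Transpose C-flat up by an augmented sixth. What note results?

A sixth above C lands on the letter A.
An augmented sixth spans 10 semitones, so Cb moves to pitch class 9. On the letter A that is A.

A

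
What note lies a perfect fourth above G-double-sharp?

C##

G up a perfect fourth is C, so the target letter is C.
From G##, a perfect fourth is 5 semitones up: C##.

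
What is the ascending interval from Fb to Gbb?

minor second

The letter names run F→G, a span of 1 letter step, so the interval is some kind of second.
Fb to Gbb is 1 semitone. A major second is 2, so 1 makes it minor.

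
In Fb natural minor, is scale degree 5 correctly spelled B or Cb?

Each scale degree takes a distinct letter name. Degree 5 of a scale on F must use the letter C.
Cb and B are enharmonically the same pitch, but only Cb uses the letter C, so it is the correct spelling here.

Cb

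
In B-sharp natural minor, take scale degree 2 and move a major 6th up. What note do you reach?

A##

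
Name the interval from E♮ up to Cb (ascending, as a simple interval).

Counting letters E–F–G–A–B–C gives a sixth.
E→Cb = 7 semitones, 2 narrower than the major sixth (9), so diminished.

diminished sixth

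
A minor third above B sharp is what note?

B up a major third is D#, so the target letter is D.
From B#, a minor third is 3 semitones up: D#.

D#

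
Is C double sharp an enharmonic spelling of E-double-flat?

Yes

C## is pitch class 2; Ebb is pitch class 2.
All spellings map to pitch class 2, so they are enharmonically equivalent.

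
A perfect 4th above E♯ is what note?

A#

A fourth above E lands on the letter A.
A perfect fourth spans 5 semitones, so E# moves to pitch class 10. On the letter A that is A#.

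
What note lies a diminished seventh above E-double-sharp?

A seventh above E lands on the letter D.
A diminished seventh spans 9 semitones, so E## moves to pitch class 3. On the letter D that is D#.

D#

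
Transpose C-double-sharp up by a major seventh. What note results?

C up a major seventh is B, so the target letter is B.
From C##, a major seventh is 11 semitones up: B##.

B##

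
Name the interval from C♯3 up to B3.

minor seventh

Counting letters C–D–E–F–G–A–B gives a seventh.
C#→B = 10 semitones, 1 narrower than the major seventh (11), so minor.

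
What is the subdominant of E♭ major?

Ab

The Eb major scale runs Eb F G Ab Bb C D.
Degree 4 is Ab.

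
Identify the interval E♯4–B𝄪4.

The letter names run E→B, a span of 4 letter steps, so the interval is some kind of fifth.
E# to B## is 8 semitones. A perfect fifth is 7, so 8 makes it augmented.

augmented fifth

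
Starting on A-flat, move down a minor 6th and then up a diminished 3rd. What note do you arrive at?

Ebb

A minor sixth down from Ab is C (letter C, 8 semitones down).
A diminished third up from C is Ebb (letter E, 2 semitones up).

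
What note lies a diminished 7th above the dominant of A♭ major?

Dbb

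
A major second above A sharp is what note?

A up a major second is B, so the target letter is B.
From A#, a major second is 2 semitones up: B#.

B#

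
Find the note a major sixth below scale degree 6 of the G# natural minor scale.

Scale degree 6 of G# natural minor is E.
A major sixth (9 semitones) below E lands on the letter G, giving G.

G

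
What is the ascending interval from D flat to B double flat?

The letter names run D→B, a span of 5 letter steps, so the interval is some kind of sixth.
Db to Bbb is 8 semitones. A major sixth is 9, so 8 makes it minor.

minor sixth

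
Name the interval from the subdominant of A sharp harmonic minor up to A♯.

The subdominant of A# harmonic minor is D#.
D# up to A#: letters D→A make it a fifth; 7 semitones makes it perfect.

perfect fifth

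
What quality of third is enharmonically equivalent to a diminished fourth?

major

A diminished fourth spans 4 semitones.
A third spanning 4 semitones is major (the major third is 4).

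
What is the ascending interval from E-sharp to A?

diminished fourth

The letter names run E→A, a span of 3 letter steps, so the interval is some kind of fourth.
E# to A is 4 semitones. A perfect fourth is 5, so 4 makes it diminished.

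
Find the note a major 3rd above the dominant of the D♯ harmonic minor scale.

The dominant of D# harmonic minor is A#.
A major third (4 semitones) above A# lands on the letter C, giving C##.

C##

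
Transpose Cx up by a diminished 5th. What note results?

G#

C up a perfect fifth is G, so the target letter is G.
From C##, a diminished fifth is 6 semitones up: G#.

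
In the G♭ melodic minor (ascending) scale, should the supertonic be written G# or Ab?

Ab

Each scale degree takes a distinct letter name. Degree 2 of a scale on G must use the letter A.
Ab and G# are enharmonically the same pitch, but only Ab uses the letter A, so it is the correct spelling here.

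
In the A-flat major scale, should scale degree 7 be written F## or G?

Each scale degree takes a distinct letter name. Degree 7 of a scale on A must use the letter G.
G and F## are enharmonically the same pitch, but only G uses the letter G, so it is the correct spelling here.

G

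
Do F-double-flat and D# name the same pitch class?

Yes

Fbb is pitch class 3; D# is pitch class 3.
All spellings map to pitch class 3, so they are enharmonically equivalent.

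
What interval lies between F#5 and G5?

minor second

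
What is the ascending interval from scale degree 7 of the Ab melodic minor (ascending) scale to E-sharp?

augmented sixth

Scale degree 7 of Ab melodic minor (ascending) is G.
G up to E#: letters G→E make it a sixth; 10 semitones makes it augmented.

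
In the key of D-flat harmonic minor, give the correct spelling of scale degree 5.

Ab

Degree 5 takes the letter 4 steps above D, which is A.
In harmonic minor, degree 5 sits 7 semitones above the tonic. Db + 7 semitones is pitch class 8, spelled on A as Ab.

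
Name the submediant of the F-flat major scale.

The Fb major scale runs Fb Gb Ab Bbb Cb Db Eb.
Degree 6 is Db.

Db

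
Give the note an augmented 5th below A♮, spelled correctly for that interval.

A down a perfect fifth is D, so the target letter is D.
From A, an augmented fifth is 8 semitones down: Db.

Db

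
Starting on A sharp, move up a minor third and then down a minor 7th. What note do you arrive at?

A minor third up from A# is C# (letter C, 3 semitones up).
A minor seventh down from C# is D# (letter D, 10 semitones down).

D#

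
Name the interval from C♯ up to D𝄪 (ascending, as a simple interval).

The letter names run C→D, a span of 1 letter step, so the interval is some kind of second.
C# to D## is 3 semitones. A major second is 2, so 3 makes it augmented.

augmented second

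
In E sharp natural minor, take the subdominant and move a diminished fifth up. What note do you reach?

E

The subdominant of E# natural minor is A#.
A diminished fifth (6 semitones) above A# lands on the letter E, giving E.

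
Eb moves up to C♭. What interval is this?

Counting letters E–F–G–A–B–C gives a sixth.
Eb→Cb = 8 semitones, 1 narrower than the major sixth (9), so minor.

minor sixth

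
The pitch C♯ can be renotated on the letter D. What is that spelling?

Db

Plain D sits 1 semitone above C#, so on the letter D the same pitch needs a flat: Db.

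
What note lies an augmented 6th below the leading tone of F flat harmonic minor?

The leading tone of Fb harmonic minor is Eb.
An augmented sixth (10 semitones) below Eb lands on the letter G, giving Gbb.

Gbb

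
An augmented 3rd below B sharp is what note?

A third below B lands on the letter G.
An augmented third spans 5 semitones, so B# moves to pitch class 7. On the letter G that is G.

G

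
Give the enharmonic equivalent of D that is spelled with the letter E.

Plain E sits 2 semitones above D, so on the letter E the same pitch needs a double flat: Ebb.

Ebb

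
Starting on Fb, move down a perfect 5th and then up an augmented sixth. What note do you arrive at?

A perfect fifth down from Fb is Bbb (letter B, 7 semitones down).
An augmented sixth up from Bbb is G (letter G, 10 semitones up).

G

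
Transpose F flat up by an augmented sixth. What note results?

D

F up a major sixth is D, so the target letter is D.
From Fb, an augmented sixth is 10 semitones up: D.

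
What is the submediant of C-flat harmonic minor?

Abb

The Cb harmonic minor scale runs Cb Db Ebb Fb Gb Abb Bb.
Degree 6 is Abb.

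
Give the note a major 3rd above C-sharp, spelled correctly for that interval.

E#

C up a major third is E, so the target letter is E.
From C#, a major third is 4 semitones up: E#.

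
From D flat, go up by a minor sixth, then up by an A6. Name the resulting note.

A minor sixth up from Db is Bbb (letter B, 8 semitones up).
An augmented sixth up from Bbb is G (letter G, 10 semitones up).

G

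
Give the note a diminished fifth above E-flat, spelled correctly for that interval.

Bbb

E up a perfect fifth is B, so the target letter is B.
From Eb, a diminished fifth is 6 semitones up: Bbb.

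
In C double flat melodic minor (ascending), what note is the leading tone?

Bbb

Degree 7 takes the letter 6 steps above C, which is B.
In melodic minor (ascending), degree 7 sits 11 semitones above the tonic. Cbb + 11 semitones is pitch class 9, spelled on B as Bbb.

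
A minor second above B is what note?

B up a major second is C#, so the target letter is C.
From B, a minor second is 1 semitone up: C.

C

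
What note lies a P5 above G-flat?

A fifth above G lands on the letter D.
A perfect fifth spans 7 semitones, so Gb moves to pitch class 1. On the letter D that is Db.

Db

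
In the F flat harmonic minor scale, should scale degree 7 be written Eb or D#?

Eb

Each scale degree takes a distinct letter name. Degree 7 of a scale on F must use the letter E.
Eb and D# are enharmonically the same pitch, but only Eb uses the letter E, so it is the correct spelling here.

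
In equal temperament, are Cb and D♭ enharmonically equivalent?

No

Cb is pitch class 11; Db is pitch class 1.
The pitch classes differ (11 vs. 1), so they are not enharmonic equivalents.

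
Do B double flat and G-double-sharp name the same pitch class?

Bbb is pitch class 9; G## is pitch class 9.
All spellings map to pitch class 9, so they are enharmonically equivalent.

Yes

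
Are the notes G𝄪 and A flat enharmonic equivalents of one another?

Two spellings are enharmonically equivalent only if they share a pitch class.
Here G## → 9, Ab → 8; 8 ≠ 9, so they are not.

No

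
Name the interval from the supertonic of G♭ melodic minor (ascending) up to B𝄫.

minor second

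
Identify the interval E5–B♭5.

diminished fifth

The letter names run E→B, a span of 4 letter steps, so the interval is some kind of fifth.
E to Bb is 6 semitones. A perfect fifth is 7, so 6 makes it diminished.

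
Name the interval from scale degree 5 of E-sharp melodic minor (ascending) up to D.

diminished third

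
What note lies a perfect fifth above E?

E up a perfect fifth is B, so the target letter is B.
From E, a perfect fifth is 7 semitones up: B.

B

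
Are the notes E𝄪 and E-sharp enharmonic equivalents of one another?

No

Two spellings are enharmonically equivalent only if they share a pitch class.
Here E## → 6, E# → 5; 5 ≠ 6, so they are not.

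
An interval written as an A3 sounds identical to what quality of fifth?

An augmented third spans 5 semitones.
A fifth spanning 5 semitones is doubly diminished (the perfect fifth is 7).

doubly diminished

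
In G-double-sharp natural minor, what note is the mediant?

Degree 3 takes the letter 2 steps above G, which is B.
In natural minor, degree 3 sits 3 semitones above the tonic. G## + 3 semitones is pitch class 0, spelled on B as B#.

B#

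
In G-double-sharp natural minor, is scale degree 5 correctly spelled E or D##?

Each scale degree takes a distinct letter name. Degree 5 of a scale on G must use the letter D.
D## and E are enharmonically the same pitch, but only D## uses the letter D, so it is the correct spelling here.

D##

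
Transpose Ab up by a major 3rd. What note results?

C

A up a major third is C#, so the target letter is C.
From Ab, a major third is 4 semitones up: C.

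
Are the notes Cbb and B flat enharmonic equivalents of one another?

Yes

Cbb = pitch class 10 and Bb = pitch class 10 — the same pitch class, so they are enharmonic equivalents.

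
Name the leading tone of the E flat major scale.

D

Degree 7 takes the letter 6 steps above E, which is D.
In major, degree 7 sits 11 semitones above the tonic. Eb + 11 semitones is pitch class 2, spelled on D as D.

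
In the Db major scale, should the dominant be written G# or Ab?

Each scale degree takes a distinct letter name. Degree 5 of a scale on D must use the letter A.
Ab and G# are enharmonically the same pitch, but only Ab uses the letter A, so it is the correct spelling here.

Ab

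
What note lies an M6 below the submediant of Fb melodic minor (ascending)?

Fb

The submediant of Fb melodic minor (ascending) is Db.
A major sixth (9 semitones) below Db lands on the letter F, giving Fb.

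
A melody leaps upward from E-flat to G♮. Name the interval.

Counting letters E–F–G gives a third.
Eb→G = 4 semitones, exactly the major third.

major third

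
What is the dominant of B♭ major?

Degree 5 takes the letter 4 steps above B, which is F.
In major, degree 5 sits 7 semitones above the tonic. Bb + 7 semitones is pitch class 5, spelled on F as F.

F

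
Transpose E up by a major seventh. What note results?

D#

E up a major seventh is D#, so the target letter is D.
From E, a major seventh is 11 semitones up: D#.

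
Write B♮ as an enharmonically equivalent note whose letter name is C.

B is pitch class 11. The letter C alone is pitch class 0.
To reach pitch class 11 from C requires an offset of -1 semitone, i.e. flat: Cb.

Cb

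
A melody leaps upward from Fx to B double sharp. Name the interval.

augmented fourth

The letter names run F→B, a span of 3 letter steps, so the interval is some kind of fourth.
F## to B## is 6 semitones. A perfect fourth is 5, so 6 makes it augmented.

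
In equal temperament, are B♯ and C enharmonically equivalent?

Yes

B# = pitch class 0 and C = pitch class 0 — the same pitch class, so they are enharmonic equivalents.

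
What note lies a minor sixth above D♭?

A sixth above D lands on the letter B.
A minor sixth spans 8 semitones, so Db moves to pitch class 9. On the letter B that is Bbb.

Bbb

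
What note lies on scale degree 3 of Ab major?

Degree 3 takes the letter 2 steps above A, which is C.
In major, degree 3 sits 4 semitones above the tonic. Ab + 4 semitones is pitch class 0, spelled on C as C.

C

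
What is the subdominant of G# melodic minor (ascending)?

C#

The G# melodic minor (ascending) scale runs G# A# B C# D# E# F##.
Degree 4 is C#.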